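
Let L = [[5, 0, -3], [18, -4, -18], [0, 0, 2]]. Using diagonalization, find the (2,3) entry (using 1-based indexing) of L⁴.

Characteristic polynomial: s^3 - 3s^2 - 18s + 40 = (s - 5)(s - 2)(s + 4), so the eigenvalues are -4, 2, 5.
s=5: eigenvector (1, 2, 0).
s=-4: eigenvector (0, 1, 0).
s=2: eigenvector (1, 0, 1).
P = [[1, 0, 1], [2, 1, 0], [0, 0, 1]], D = diag(5, -4, 2), P⁻¹ = [[1, 0, -1], [-2, 1, 2], [0, 0, 1]].
L⁴ = P·diag(625, 256, 16)·P⁻¹ = [[625, 0, -609], [738, 256, -738], [0, 0, 16]].
The requested entry is -738.

-738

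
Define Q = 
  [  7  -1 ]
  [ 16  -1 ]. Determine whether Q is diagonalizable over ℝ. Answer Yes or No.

Characteristic polynomial: p(r) = r^2 - 6r + 9 = (r - 3)^2.
r = 3 has algebraic multiplicity 2; rank(Q − 3I) = 1, so geometric multiplicity = 1.
Geometric multiplicity < algebraic multiplicity, so Q is not diagonalizable.

No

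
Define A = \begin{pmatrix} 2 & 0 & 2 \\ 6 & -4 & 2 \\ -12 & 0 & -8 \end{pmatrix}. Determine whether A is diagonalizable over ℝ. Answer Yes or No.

Yes

Characteristic polynomial: p(t) = t^3 + 10t^2 + 32t + 32 = (t + 2)(t + 4)^2.
t = -4 has algebraic multiplicity 2; rank(A + 4I) = 1, so geometric multiplicity = 2.
Every eigenvalue has geometric = algebraic multiplicity, so A is diagonalizable.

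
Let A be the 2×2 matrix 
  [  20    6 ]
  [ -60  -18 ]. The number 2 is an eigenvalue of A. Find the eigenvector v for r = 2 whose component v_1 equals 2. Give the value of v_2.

A − 2I = [[18, 6], [-60, -20]].
Solving (A − 2I)v = 0 gives the eigenspace spanned by (2, -6).
With v_1 = 2, v = (2, -6), so v_2 = -6.

-6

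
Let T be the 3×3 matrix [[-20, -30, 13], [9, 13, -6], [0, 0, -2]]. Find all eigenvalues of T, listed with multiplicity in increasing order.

Characteristic polynomial: p(r) = r^3 + 9r^2 + 24r + 20 = (r + 2)^2(r + 5).
Roots (with multiplicity): -5, -2, -2.

-5, -2, -2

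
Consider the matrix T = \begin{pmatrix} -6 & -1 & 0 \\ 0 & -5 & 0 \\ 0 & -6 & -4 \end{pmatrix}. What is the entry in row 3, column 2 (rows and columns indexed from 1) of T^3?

-366

Characteristic polynomial: r^3 + 15r^2 + 74r + 120 = (r + 4)(r + 5)(r + 6), so the eigenvalues are -6, -5, -4.
r=-4: eigenvector (0, 0, 1).
r=-5: eigenvector (-1, 1, 6).
r=-6: eigenvector (1, 0, 0).
P = [[0, -1, 1], [0, 1, 0], [1, 6, 0]], D = diag(-4, -5, -6), P⁻¹ = [[0, -6, 1], [0, 1, 0], [1, 1, 0]].
T³ = P·diag(-64, -125, -216)·P⁻¹ = [[-216, -91, 0], [0, -125, 0], [0, -366, -64]].
The requested entry is -366.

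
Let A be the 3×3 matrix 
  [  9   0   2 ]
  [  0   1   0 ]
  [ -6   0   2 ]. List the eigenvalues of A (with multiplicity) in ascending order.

Characteristic polynomial: p(t) = t^3 - 12t^2 + 41t - 30 = (t - 6)(t - 5)(t - 1).
Roots (with multiplicity): 1, 5, 6.

1, 5, 6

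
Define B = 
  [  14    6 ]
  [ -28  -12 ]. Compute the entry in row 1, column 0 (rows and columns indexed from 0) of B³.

-112

Characteristic polynomial: s^2 - 2s = s(s - 2), so the eigenvalues are 0, 2.
s=2: eigenvector (1, -2).
s=0: eigenvector (-3, 7).
P = [[1, -3], [-2, 7]], D = diag(2, 0), P⁻¹ = [[7, 3], [2, 1]].
B³ = P·diag(8, 0)·P⁻¹ = [[56, 24], [-112, -48]].
The requested entry is -112.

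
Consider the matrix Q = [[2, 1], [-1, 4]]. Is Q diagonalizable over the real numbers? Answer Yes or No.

Characteristic polynomial: p(r) = r^2 - 6r + 9 = (r - 3)^2.
r = 3 has algebraic multiplicity 2; rank(Q − 3I) = 1, so geometric multiplicity = 1.
Geometric multiplicity < algebraic multiplicity, so Q is not diagonalizable.

No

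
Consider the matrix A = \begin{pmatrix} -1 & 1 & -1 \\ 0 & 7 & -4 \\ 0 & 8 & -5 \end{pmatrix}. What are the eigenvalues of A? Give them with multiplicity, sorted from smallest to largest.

Characteristic polynomial: p(μ) = μ^3 - μ^2 - 5μ - 3 = (μ - 3)(μ + 1)^2.
Roots (with multiplicity): -1, -1, 3.

-1, -1, 3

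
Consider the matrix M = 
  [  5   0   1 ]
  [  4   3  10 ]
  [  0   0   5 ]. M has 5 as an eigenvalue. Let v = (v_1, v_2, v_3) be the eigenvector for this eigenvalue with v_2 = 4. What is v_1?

M − 5I = [[0, 0, 1], [4, -2, 10], [0, 0, 0]].
Solving (M − 5I)v = 0 gives the eigenspace spanned by (2, 4, 0).
With v_2 = 4, v = (2, 4, 0), so v_1 = 2.

2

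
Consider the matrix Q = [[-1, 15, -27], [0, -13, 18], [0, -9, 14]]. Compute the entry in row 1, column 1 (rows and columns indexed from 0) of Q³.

-253

Characteristic polynomial: μ^3 - 21μ - 20 = (μ - 5)(μ + 1)(μ + 4), so the eigenvalues are -4, -1, 5.
μ=-1: eigenvector (1, 0, 0).
μ=5: eigenvector (2, -1, -1).
μ=-4: eigenvector (-1, 2, 1).
P = [[1, 2, -1], [0, -1, 2], [0, -1, 1]], D = diag(-1, 5, -4), P⁻¹ = [[1, -1, 3], [0, 1, -2], [0, 1, -1]].
Q³ = P·diag(-1, 125, -64)·P⁻¹ = [[-1, 315, -567], [0, -253, 378], [0, -189, 314]].
The requested entry is -253.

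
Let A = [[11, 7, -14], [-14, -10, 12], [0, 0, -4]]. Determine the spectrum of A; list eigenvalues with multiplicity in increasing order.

Characteristic polynomial: p(λ) = λ^3 + 3λ^2 - 16λ - 48 = (λ - 4)(λ + 3)(λ + 4).
Roots (with multiplicity): -4, -3, 4.

-4, -3, 4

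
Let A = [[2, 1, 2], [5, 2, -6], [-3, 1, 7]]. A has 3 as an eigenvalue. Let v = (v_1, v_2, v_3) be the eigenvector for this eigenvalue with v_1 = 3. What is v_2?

-3

A − 3I = [[-1, 1, 2], [5, -1, -6], [-3, 1, 4]].
Solving (A − 3I)v = 0 gives the eigenspace spanned by (3, -3, 3).
With v_1 = 3, v = (3, -3, 3), so v_2 = -3.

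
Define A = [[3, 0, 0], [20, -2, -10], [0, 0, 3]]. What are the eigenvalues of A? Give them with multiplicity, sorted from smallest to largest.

-2, 3, 3

Characteristic polynomial: p(λ) = λ^3 - 4λ^2 - 3λ + 18 = (λ - 3)^2(λ + 2).
Roots (with multiplicity): -2, 3, 3.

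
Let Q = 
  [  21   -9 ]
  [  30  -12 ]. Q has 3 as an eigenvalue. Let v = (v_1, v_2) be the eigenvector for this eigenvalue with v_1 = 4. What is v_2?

8

Q − 3I = [[18, -9], [30, -15]].
Solving (Q − 3I)v = 0 gives the eigenspace spanned by (4, 8).
With v_1 = 4, v = (4, 8), so v_2 = 8.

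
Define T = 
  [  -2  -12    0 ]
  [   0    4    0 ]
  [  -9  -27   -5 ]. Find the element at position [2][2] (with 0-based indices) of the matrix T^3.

-125

Characteristic polynomial: μ^3 + 3μ^2 - 18μ - 40 = (μ - 4)(μ + 2)(μ + 5), so the eigenvalues are -5, -2, 4.
μ=-5: eigenvector (0, 0, 1).
μ=4: eigenvector (-2, 1, -1).
μ=-2: eigenvector (1, 0, -3).
P = [[0, -2, 1], [0, 1, 0], [1, -1, -3]], D = diag(-5, 4, -2), P⁻¹ = [[3, 7, 1], [0, 1, 0], [1, 2, 0]].
T³ = P·diag(-125, 64, -8)·P⁻¹ = [[-8, -144, 0], [0, 64, 0], [-351, -891, -125]].
The requested entry is -125.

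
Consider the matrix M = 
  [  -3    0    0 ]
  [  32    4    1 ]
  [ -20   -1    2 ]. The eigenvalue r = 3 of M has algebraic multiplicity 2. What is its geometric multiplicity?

M − 3I = [[-6, 0, 0], [32, 1, 1], [-20, -1, -1]].
This matrix has rank 2, so its null space has dimension 3 − 2 = 1.

1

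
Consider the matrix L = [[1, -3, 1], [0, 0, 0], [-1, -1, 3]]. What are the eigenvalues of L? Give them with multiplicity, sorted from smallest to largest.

Characteristic polynomial: p(s) = s^3 - 4s^2 + 4s = s(s - 2)^2.
Roots (with multiplicity): 0, 2, 2.

0, 2, 2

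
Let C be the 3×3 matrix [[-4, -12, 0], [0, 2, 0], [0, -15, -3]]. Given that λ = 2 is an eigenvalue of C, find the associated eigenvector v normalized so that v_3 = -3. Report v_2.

1

C − 2I = [[-6, -12, 0], [0, 0, 0], [0, -15, -5]].
Solving (C − 2I)v = 0 gives the eigenspace spanned by (-2, 1, -3).
With v_3 = -3, v = (-2, 1, -3), so v_2 = 1.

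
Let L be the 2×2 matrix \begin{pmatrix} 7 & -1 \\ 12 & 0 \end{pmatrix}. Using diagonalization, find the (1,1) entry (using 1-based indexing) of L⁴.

Characteristic polynomial: t^2 - 7t + 12 = (t - 4)(t - 3), so the eigenvalues are 3, 4.
t=4: eigenvector (1, 3).
t=3: eigenvector (1, 4).
P = [[1, 1], [3, 4]], D = diag(4, 3), P⁻¹ = [[4, -1], [-3, 1]].
L⁴ = P·diag(256, 81)·P⁻¹ = [[781, -175], [2100, -444]].
The requested entry is 781.

781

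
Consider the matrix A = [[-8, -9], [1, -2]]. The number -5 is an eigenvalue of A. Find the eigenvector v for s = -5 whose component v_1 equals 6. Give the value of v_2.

A + 5I = [[-3, -9], [1, 3]].
Solving (A + 5I)v = 0 gives the eigenspace spanned by (6, -2).
With v_1 = 6, v = (6, -2), so v_2 = -2.

-2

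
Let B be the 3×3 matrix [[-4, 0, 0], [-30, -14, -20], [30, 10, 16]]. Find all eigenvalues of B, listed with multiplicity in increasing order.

Characteristic polynomial: p(λ) = λ^3 + 2λ^2 - 32λ - 96 = (λ - 6)(λ + 4)^2.
Roots (with multiplicity): -4, -4, 6.

-4, -4, 6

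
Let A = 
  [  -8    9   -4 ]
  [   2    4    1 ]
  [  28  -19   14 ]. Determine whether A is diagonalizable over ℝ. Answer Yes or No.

Characteristic polynomial: p(λ) = λ^3 - 10λ^2 + 25λ = λ(λ - 5)^2.
λ = 5 has algebraic multiplicity 2; rank(A − 5I) = 2, so geometric multiplicity = 1.
Geometric multiplicity < algebraic multiplicity, so A is not diagonalizable.

No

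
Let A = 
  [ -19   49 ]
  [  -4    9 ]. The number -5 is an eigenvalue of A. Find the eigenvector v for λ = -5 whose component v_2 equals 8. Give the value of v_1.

A + 5I = [[-14, 49], [-4, 14]].
Solving (A + 5I)v = 0 gives the eigenspace spanned by (28, 8).
With v_2 = 8, v = (28, 8), so v_1 = 28.

28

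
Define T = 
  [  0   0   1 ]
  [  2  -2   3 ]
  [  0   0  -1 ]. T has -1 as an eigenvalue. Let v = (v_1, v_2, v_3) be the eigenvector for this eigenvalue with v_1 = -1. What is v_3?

T + 1I = [[1, 0, 1], [2, -1, 3], [0, 0, 0]].
Solving (T + 1I)v = 0 gives the eigenspace spanned by (-1, 1, 1).
With v_1 = -1, v = (-1, 1, 1), so v_3 = 1.

1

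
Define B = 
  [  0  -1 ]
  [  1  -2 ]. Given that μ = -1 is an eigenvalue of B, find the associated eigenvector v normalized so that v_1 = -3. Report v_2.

B + 1I = [[1, -1], [1, -1]].
Solving (B + 1I)v = 0 gives the eigenspace spanned by (-3, -3).
With v_1 = -3, v = (-3, -3), so v_2 = -3.

-3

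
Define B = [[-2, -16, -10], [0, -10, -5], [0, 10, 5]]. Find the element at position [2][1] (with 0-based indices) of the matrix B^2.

Characteristic polynomial: s^3 + 7s^2 + 10s = s(s + 2)(s + 5), so the eigenvalues are -5, -2, 0.
s=-2: eigenvector (1, 0, 0).
s=-5: eigenvector (2, 1, -1).
s=0: eigenvector (-2, -1, 2).
P = [[1, 2, -2], [0, 1, -1], [0, -1, 2]], D = diag(-2, -5, 0), P⁻¹ = [[1, -2, 0], [0, 2, 1], [0, 1, 1]].
B² = P·diag(4, 25, 0)·P⁻¹ = [[4, 92, 50], [0, 50, 25], [0, -50, -25]].
The requested entry is -50.

-50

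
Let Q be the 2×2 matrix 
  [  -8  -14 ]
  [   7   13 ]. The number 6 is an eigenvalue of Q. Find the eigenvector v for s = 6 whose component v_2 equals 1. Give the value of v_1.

Q − 6I = [[-14, -14], [7, 7]].
Solving (Q − 6I)v = 0 gives the eigenspace spanned by (-1, 1).
With v_2 = 1, v = (-1, 1), so v_1 = -1.

-1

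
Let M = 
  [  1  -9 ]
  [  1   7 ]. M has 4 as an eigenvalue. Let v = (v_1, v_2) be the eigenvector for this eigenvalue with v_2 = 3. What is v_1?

M − 4I = [[-3, -9], [1, 3]].
Solving (M − 4I)v = 0 gives the eigenspace spanned by (-9, 3).
With v_2 = 3, v = (-9, 3), so v_1 = -9.

-9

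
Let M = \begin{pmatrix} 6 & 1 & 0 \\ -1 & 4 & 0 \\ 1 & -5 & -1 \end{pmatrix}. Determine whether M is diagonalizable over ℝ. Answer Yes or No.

No

Characteristic polynomial: p(s) = s^3 - 9s^2 + 15s + 25 = (s - 5)^2(s + 1).
s = 5 has algebraic multiplicity 2; rank(M − 5I) = 2, so geometric multiplicity = 1.
Geometric multiplicity < algebraic multiplicity, so M is not diagonalizable.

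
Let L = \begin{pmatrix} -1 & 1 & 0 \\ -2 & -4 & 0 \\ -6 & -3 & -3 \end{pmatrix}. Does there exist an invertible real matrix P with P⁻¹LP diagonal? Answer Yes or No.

Characteristic polynomial: p(s) = s^3 + 8s^2 + 21s + 18 = (s + 2)(s + 3)^2.
s = -3 has algebraic multiplicity 2; rank(L + 3I) = 1, so geometric multiplicity = 2.
Every eigenvalue has geometric = algebraic multiplicity, so L is diagonalizable.

Yes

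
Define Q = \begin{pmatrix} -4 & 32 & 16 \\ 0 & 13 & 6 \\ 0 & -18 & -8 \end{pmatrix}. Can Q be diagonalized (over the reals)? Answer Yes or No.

Characteristic polynomial: p(t) = t^3 - t^2 - 16t + 16 = (t - 4)(t - 1)(t + 4).
All 3 eigenvalues are distinct, so Q is diagonalizable.

Yes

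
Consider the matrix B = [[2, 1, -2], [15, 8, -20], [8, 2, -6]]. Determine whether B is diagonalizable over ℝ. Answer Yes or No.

Characteristic polynomial: p(λ) = λ^3 - 4λ^2 - 3λ + 18 = (λ - 3)^2(λ + 2).
λ = 3 has algebraic multiplicity 2; rank(B − 3I) = 2, so geometric multiplicity = 1.
Geometric multiplicity < algebraic multiplicity, so B is not diagonalizable.

No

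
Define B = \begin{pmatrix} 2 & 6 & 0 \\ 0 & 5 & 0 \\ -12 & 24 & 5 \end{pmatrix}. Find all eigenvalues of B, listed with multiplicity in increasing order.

Characteristic polynomial: p(s) = s^3 - 12s^2 + 45s - 50 = (s - 5)^2(s - 2).
Roots (with multiplicity): 2, 5, 5.

2, 5, 5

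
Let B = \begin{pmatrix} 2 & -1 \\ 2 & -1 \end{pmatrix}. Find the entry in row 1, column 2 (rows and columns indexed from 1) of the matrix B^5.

Characteristic polynomial: r^2 - r = r(r - 1), so the eigenvalues are 0, 1.
r=0: eigenvector (-1, -2).
r=1: eigenvector (1, 1).
P = [[-1, 1], [-2, 1]], D = diag(0, 1), P⁻¹ = [[1, -1], [2, -1]].
B⁵ = P·diag(0, 1)·P⁻¹ = [[2, -1], [2, -1]].
The requested entry is -1.

-1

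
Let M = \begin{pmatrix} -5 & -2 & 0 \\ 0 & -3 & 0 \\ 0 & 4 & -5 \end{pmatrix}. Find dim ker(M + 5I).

M + 5I = [[0, -2, 0], [0, 2, 0], [0, 4, 0]].
This matrix has rank 1, so its null space has dimension 3 − 1 = 2.

2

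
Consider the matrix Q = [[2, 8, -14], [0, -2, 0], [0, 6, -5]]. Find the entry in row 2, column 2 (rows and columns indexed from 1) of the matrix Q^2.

Characteristic polynomial: r^3 + 5r^2 - 4r - 20 = (r - 2)(r + 2)(r + 5), so the eigenvalues are -5, -2, 2.
r=-2: eigenvector (5, 1, 2).
r=2: eigenvector (1, 0, 0).
r=-5: eigenvector (2, 0, 1).
P = [[5, 1, 2], [1, 0, 0], [2, 0, 1]], D = diag(-2, 2, -5), P⁻¹ = [[0, 1, 0], [1, -1, -2], [0, -2, 1]].
Q² = P·diag(4, 4, 25)·P⁻¹ = [[4, -84, 42], [0, 4, 0], [0, -42, 25]].
The requested entry is 4.

4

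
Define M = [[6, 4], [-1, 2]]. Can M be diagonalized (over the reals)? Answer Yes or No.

No

Characteristic polynomial: p(t) = t^2 - 8t + 16 = (t - 4)^2.
t = 4 has algebraic multiplicity 2; rank(M − 4I) = 1, so geometric multiplicity = 1.
Geometric multiplicity < algebraic multiplicity, so M is not diagonalizable.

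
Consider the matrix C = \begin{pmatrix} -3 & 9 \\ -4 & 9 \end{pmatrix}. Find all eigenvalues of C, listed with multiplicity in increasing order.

3, 3

Characteristic polynomial: p(s) = s^2 - 6s + 9 = (s - 3)^2.
Roots (with multiplicity): 3, 3.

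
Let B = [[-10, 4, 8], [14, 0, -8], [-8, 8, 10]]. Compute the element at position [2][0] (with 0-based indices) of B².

112

Characteristic polynomial: s^3 - 28s + 48 = (s - 4)(s - 2)(s + 6), so the eigenvalues are -6, 2, 4.
s=-6: eigenvector (-1, 1, -1).
s=2: eigenvector (-1, 1, -2).
s=4: eigenvector (2, -1, 4).
P = [[-1, -1, 2], [1, 1, -1], [-1, -2, 4]], D = diag(-6, 2, 4), P⁻¹ = [[-2, 0, 1], [3, 2, -1], [1, 1, 0]].
B² = P·diag(36, 4, 16)·P⁻¹ = [[92, 24, -32], [-76, -8, 32], [112, 48, -28]].
The requested entry is 112.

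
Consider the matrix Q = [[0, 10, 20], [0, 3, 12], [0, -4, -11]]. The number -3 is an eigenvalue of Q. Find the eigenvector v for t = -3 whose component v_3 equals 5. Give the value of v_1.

Q + 3I = [[3, 10, 20], [0, 6, 12], [0, -4, -8]].
Solving (Q + 3I)v = 0 gives the eigenspace spanned by (0, -10, 5).
With v_3 = 5, v = (0, -10, 5), so v_1 = 0.

0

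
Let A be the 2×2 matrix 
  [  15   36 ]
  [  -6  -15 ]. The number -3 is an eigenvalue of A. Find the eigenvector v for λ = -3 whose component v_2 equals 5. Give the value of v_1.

A + 3I = [[18, 36], [-6, -12]].
Solving (A + 3I)v = 0 gives the eigenspace spanned by (-10, 5).
With v_2 = 5, v = (-10, 5), so v_1 = -10.

-10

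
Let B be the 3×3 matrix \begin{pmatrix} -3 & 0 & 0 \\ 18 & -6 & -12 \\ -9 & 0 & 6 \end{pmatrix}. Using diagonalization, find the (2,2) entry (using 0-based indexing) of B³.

Characteristic polynomial: r^3 + 3r^2 - 36r - 108 = (r - 6)(r + 3)(r + 6), so the eigenvalues are -6, -3, 6.
r=-3: eigenvector (1, 2, 1).
r=-6: eigenvector (0, 1, 0).
r=6: eigenvector (0, -1, 1).
P = [[1, 0, 0], [2, 1, -1], [1, 0, 1]], D = diag(-3, -6, 6), P⁻¹ = [[1, 0, 0], [-3, 1, 1], [-1, 0, 1]].
B³ = P·diag(-27, -216, 216)·P⁻¹ = [[-27, 0, 0], [810, -216, -432], [-243, 0, 216]].
The requested entry is 216.

216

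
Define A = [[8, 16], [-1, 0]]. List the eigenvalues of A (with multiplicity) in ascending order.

Characteristic polynomial: p(λ) = λ^2 - 8λ + 16 = (λ - 4)^2.
Roots (with multiplicity): 4, 4.

4, 4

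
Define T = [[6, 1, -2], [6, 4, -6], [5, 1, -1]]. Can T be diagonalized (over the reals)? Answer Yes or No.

No

Characteristic polynomial: p(s) = s^3 - 9s^2 + 24s - 16 = (s - 4)^2(s - 1).
s = 4 has algebraic multiplicity 2; rank(T − 4I) = 2, so geometric multiplicity = 1.
Geometric multiplicity < algebraic multiplicity, so T is not diagonalizable.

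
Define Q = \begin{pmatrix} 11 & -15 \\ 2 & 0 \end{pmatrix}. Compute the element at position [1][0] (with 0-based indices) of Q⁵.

Characteristic polynomial: t^2 - 11t + 30 = (t - 6)(t - 5), so the eigenvalues are 5, 6.
t=6: eigenvector (3, 1).
t=5: eigenvector (-5, -2).
P = [[3, -5], [1, -2]], D = diag(6, 5), P⁻¹ = [[2, -5], [1, -3]].
Q⁵ = P·diag(7776, 3125)·P⁻¹ = [[31031, -69765], [9302, -20130]].
The requested entry is 9302.

9302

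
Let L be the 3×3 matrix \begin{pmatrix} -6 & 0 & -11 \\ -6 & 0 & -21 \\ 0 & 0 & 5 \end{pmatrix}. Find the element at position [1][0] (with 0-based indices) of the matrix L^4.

Characteristic polynomial: r^3 + r^2 - 30r = r(r - 5)(r + 6), so the eigenvalues are -6, 0, 5.
r=-6: eigenvector (1, 1, 0).
r=0: eigenvector (0, 1, 0).
r=5: eigenvector (-1, -3, 1).
P = [[1, 0, -1], [1, 1, -3], [0, 0, 1]], D = diag(-6, 0, 5), P⁻¹ = [[1, 0, 1], [-1, 1, 2], [0, 0, 1]].
L⁴ = P·diag(1296, 0, 625)·P⁻¹ = [[1296, 0, 671], [1296, 0, -579], [0, 0, 625]].
The requested entry is 1296.

1296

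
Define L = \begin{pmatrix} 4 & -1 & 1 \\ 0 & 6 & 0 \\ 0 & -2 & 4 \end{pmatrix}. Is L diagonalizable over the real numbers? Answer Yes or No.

No

Characteristic polynomial: p(r) = r^3 - 14r^2 + 64r - 96 = (r - 6)(r - 4)^2.
r = 4 has algebraic multiplicity 2; rank(L − 4I) = 2, so geometric multiplicity = 1.
Geometric multiplicity < algebraic multiplicity, so L is not diagonalizable.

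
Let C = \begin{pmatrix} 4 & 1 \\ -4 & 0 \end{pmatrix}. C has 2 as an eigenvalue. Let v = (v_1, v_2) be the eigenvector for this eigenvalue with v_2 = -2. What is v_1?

C − 2I = [[2, 1], [-4, -2]].
Solving (C − 2I)v = 0 gives the eigenspace spanned by (1, -2).
With v_2 = -2, v = (1, -2), so v_1 = 1.

1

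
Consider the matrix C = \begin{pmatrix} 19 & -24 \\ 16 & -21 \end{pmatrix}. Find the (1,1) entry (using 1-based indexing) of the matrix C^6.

-29063

Characteristic polynomial: λ^2 + 2λ - 15 = (λ - 3)(λ + 5), so the eigenvalues are -5, 3.
λ=3: eigenvector (3, 2).
λ=-5: eigenvector (1, 1).
P = [[3, 1], [2, 1]], D = diag(3, -5), P⁻¹ = [[1, -1], [-2, 3]].
C⁶ = P·diag(729, 15625)·P⁻¹ = [[-29063, 44688], [-29792, 45417]].
The requested entry is -29063.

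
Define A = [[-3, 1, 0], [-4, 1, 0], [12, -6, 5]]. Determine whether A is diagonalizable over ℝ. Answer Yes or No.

Characteristic polynomial: p(r) = r^3 - 3r^2 - 9r - 5 = (r - 5)(r + 1)^2.
r = -1 has algebraic multiplicity 2; rank(A + 1I) = 2, so geometric multiplicity = 1.
Geometric multiplicity < algebraic multiplicity, so A is not diagonalizable.

No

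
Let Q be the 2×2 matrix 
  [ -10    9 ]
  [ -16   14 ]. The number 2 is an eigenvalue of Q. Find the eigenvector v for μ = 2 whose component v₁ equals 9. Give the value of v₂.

Q − 2I = [[-12, 9], [-16, 12]].
Solving (Q − 2I)v = 0 gives the eigenspace spanned by (9, 12).
With v₁ = 9, v = (9, 12), so v₂ = 12.

12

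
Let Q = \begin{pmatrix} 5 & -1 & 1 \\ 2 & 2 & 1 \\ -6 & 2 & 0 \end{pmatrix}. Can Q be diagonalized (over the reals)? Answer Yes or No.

No

Characteristic polynomial: p(μ) = μ^3 - 7μ^2 + 16μ - 12 = (μ - 3)(μ - 2)^2.
μ = 2 has algebraic multiplicity 2; rank(Q − 2I) = 2, so geometric multiplicity = 1.
Geometric multiplicity < algebraic multiplicity, so Q is not diagonalizable.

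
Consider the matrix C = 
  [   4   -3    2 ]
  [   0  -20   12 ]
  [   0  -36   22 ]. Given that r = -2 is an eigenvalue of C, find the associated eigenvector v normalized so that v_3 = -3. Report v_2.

C + 2I = [[6, -3, 2], [0, -18, 12], [0, -36, 24]].
Solving (C + 2I)v = 0 gives the eigenspace spanned by (0, -2, -3).
With v_3 = -3, v = (0, -2, -3), so v_2 = -2.

-2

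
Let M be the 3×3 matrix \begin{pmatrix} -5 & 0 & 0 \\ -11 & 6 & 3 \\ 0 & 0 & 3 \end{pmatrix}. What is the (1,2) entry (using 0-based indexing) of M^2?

27

Characteristic polynomial: s^3 - 4s^2 - 27s + 90 = (s - 6)(s - 3)(s + 5), so the eigenvalues are -5, 3, 6.
s=-5: eigenvector (1, 1, 0).
s=3: eigenvector (0, -1, 1).
s=6: eigenvector (0, 1, 0).
P = [[1, 0, 0], [1, -1, 1], [0, 1, 0]], D = diag(-5, 3, 6), P⁻¹ = [[1, 0, 0], [0, 0, 1], [-1, 1, 1]].
M² = P·diag(25, 9, 36)·P⁻¹ = [[25, 0, 0], [-11, 36, 27], [0, 0, 9]].
The requested entry is 27.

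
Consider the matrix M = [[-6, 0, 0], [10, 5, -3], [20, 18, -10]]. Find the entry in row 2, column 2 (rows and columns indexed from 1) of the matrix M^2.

-29

Characteristic polynomial: s^3 + 11s^2 + 34s + 24 = (s + 1)(s + 4)(s + 6), so the eigenvalues are -6, -4, -1.
s=-6: eigenvector (1, -2, -4).
s=-1: eigenvector (0, 1, 2).
s=-4: eigenvector (0, -1, -3).
P = [[1, 0, 0], [-2, 1, -1], [-4, 2, -3]], D = diag(-6, -1, -4), P⁻¹ = [[1, 0, 0], [2, 3, -1], [0, 2, -1]].
M² = P·diag(36, 1, 16)·P⁻¹ = [[36, 0, 0], [-70, -29, 15], [-140, -90, 46]].
The requested entry is -29.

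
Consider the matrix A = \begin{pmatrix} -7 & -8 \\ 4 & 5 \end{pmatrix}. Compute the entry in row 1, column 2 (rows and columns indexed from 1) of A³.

-56

Characteristic polynomial: λ^2 + 2λ - 3 = (λ - 1)(λ + 3), so the eigenvalues are -3, 1.
λ=1: eigenvector (1, -1).
λ=-3: eigenvector (2, -1).
P = [[1, 2], [-1, -1]], D = diag(1, -3), P⁻¹ = [[-1, -2], [1, 1]].
A³ = P·diag(1, -27)·P⁻¹ = [[-55, -56], [28, 29]].
The requested entry is -56.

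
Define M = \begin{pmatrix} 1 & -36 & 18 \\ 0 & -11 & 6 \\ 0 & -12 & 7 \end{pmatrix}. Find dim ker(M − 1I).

2

M − 1I = [[0, -36, 18], [0, -12, 6], [0, -12, 6]].
This matrix has rank 1, so its null space has dimension 3 − 1 = 2.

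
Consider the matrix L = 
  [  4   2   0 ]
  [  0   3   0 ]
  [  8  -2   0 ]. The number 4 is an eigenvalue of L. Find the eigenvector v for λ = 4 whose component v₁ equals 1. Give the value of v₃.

L − 4I = [[0, 2, 0], [0, -1, 0], [8, -2, -4]].
Solving (L − 4I)v = 0 gives the eigenspace spanned by (1, 0, 2).
With v₁ = 1, v = (1, 0, 2), so v₃ = 2.

2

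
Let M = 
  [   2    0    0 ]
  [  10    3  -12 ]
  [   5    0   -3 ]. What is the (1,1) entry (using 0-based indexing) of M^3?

Characteristic polynomial: s^3 - 2s^2 - 9s + 18 = (s - 3)(s - 2)(s + 3), so the eigenvalues are -3, 2, 3.
s=3: eigenvector (0, 1, 0).
s=2: eigenvector (1, 2, 1).
s=-3: eigenvector (0, 2, 1).
P = [[0, 1, 0], [1, 2, 2], [0, 1, 1]], D = diag(3, 2, -3), P⁻¹ = [[0, 1, -2], [1, 0, 0], [-1, 0, 1]].
M³ = P·diag(27, 8, -27)·P⁻¹ = [[8, 0, 0], [70, 27, -108], [35, 0, -27]].
The requested entry is 27.

27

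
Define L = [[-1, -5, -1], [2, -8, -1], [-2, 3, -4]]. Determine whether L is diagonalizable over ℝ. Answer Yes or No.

Characteristic polynomial: p(s) = s^3 + 13s^2 + 55s + 75 = (s + 3)(s + 5)^2.
s = -5 has algebraic multiplicity 2; rank(L + 5I) = 2, so geometric multiplicity = 1.
Geometric multiplicity < algebraic multiplicity, so L is not diagonalizable.

No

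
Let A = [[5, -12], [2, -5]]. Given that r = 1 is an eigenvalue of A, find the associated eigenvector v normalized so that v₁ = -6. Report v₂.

-2

A − 1I = [[4, -12], [2, -6]].
Solving (A − 1I)v = 0 gives the eigenspace spanned by (-6, -2).
With v₁ = -6, v = (-6, -2), so v₂ = -2.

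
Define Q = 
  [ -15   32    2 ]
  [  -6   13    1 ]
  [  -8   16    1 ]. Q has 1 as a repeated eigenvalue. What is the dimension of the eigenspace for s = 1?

1

Q − 1I = [[-16, 32, 2], [-6, 12, 1], [-8, 16, 0]].
This matrix has rank 2, so its null space has dimension 3 − 2 = 1.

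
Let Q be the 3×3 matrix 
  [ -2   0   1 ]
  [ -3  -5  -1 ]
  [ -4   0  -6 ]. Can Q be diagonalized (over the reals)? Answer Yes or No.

Characteristic polynomial: p(μ) = μ^3 + 13μ^2 + 56μ + 80 = (μ + 4)^2(μ + 5).
μ = -4 has algebraic multiplicity 2; rank(Q + 4I) = 2, so geometric multiplicity = 1.
Geometric multiplicity < algebraic multiplicity, so Q is not diagonalizable.

No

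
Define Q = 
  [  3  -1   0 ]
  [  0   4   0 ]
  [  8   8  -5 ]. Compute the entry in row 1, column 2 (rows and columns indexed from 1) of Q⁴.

-175

Characteristic polynomial: μ^3 - 2μ^2 - 23μ + 60 = (μ - 4)(μ - 3)(μ + 5), so the eigenvalues are -5, 3, 4.
μ=4: eigenvector (1, -1, 0).
μ=3: eigenvector (1, 0, 1).
μ=-5: eigenvector (0, 0, 1).
P = [[1, 1, 0], [-1, 0, 0], [0, 1, 1]], D = diag(4, 3, -5), P⁻¹ = [[0, -1, 0], [1, 1, 0], [-1, -1, 1]].
Q⁴ = P·diag(256, 81, 625)·P⁻¹ = [[81, -175, 0], [0, 256, 0], [-544, -544, 625]].
The requested entry is -175.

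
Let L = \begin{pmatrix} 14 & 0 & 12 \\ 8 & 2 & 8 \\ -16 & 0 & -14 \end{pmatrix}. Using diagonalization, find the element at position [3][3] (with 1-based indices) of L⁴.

16

Characteristic polynomial: λ^3 - 2λ^2 - 4λ + 8 = (λ - 2)^2(λ + 2), so the eigenvalues are -2, 2, 2.
λ=2: eigenvector (1, 0, -1).
λ=2: eigenvector (0, 1, 0).
λ=-2: eigenvector (-3, -2, 4).
P = [[1, 0, -3], [0, 1, -2], [-1, 0, 4]], D = diag(2, 2, -2), P⁻¹ = [[4, 0, 3], [2, 1, 2], [1, 0, 1]].
L⁴ = P·diag(16, 16, 16)·P⁻¹ = [[16, 0, 0], [0, 16, 0], [0, 0, 16]].
The requested entry is 16.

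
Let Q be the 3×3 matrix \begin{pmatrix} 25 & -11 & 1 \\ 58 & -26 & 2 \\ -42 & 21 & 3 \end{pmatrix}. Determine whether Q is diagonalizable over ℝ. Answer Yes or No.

Characteristic polynomial: p(t) = t^3 - 2t^2 - 15t + 36 = (t - 3)^2(t + 4).
t = 3 has algebraic multiplicity 2; rank(Q − 3I) = 2, so geometric multiplicity = 1.
Geometric multiplicity < algebraic multiplicity, so Q is not diagonalizable.

No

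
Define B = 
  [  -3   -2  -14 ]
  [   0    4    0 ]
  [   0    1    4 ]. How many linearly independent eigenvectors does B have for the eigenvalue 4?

1

B − 4I = [[-7, -2, -14], [0, 0, 0], [0, 1, 0]].
This matrix has rank 2, so its null space has dimension 3 − 2 = 1.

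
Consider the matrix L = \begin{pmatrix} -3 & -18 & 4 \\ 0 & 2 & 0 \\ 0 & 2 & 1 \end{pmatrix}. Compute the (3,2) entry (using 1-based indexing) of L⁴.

30

Characteristic polynomial: λ^3 - 7λ + 6 = (λ - 2)(λ - 1)(λ + 3), so the eigenvalues are -3, 1, 2.
λ=-3: eigenvector (1, 0, 0).
λ=2: eigenvector (-2, 1, 2).
λ=1: eigenvector (1, 0, 1).
P = [[1, -2, 1], [0, 1, 0], [0, 2, 1]], D = diag(-3, 2, 1), P⁻¹ = [[1, 4, -1], [0, 1, 0], [0, -2, 1]].
L⁴ = P·diag(81, 16, 1)·P⁻¹ = [[81, 290, -80], [0, 16, 0], [0, 30, 1]].
The requested entry is 30.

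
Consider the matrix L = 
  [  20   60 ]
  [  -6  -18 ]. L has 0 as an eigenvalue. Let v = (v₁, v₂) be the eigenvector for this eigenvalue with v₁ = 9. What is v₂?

-3

L = [[20, 60], [-6, -18]].
Solving (L)v = 0 gives the eigenspace spanned by (9, -3).
With v₁ = 9, v = (9, -3), so v₂ = -3.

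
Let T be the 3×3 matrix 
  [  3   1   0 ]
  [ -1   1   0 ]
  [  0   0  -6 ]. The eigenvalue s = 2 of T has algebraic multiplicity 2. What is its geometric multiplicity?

T − 2I = [[1, 1, 0], [-1, -1, 0], [0, 0, -8]].
This matrix has rank 2, so its null space has dimension 3 − 2 = 1.

1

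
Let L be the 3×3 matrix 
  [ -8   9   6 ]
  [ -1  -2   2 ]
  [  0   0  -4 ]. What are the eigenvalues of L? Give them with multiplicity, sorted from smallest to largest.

Characteristic polynomial: p(r) = r^3 + 14r^2 + 65r + 100 = (r + 4)(r + 5)^2.
Roots (with multiplicity): -5, -5, -4.

-5, -5, -4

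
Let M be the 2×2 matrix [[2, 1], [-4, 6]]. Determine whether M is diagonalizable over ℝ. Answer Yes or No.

No

Characteristic polynomial: p(s) = s^2 - 8s + 16 = (s - 4)^2.
s = 4 has algebraic multiplicity 2; rank(M − 4I) = 1, so geometric multiplicity = 1.
Geometric multiplicity < algebraic multiplicity, so M is not diagonalizable.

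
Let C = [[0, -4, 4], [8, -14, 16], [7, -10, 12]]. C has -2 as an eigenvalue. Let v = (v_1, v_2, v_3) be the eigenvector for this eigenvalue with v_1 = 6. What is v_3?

-3

C + 2I = [[2, -4, 4], [8, -12, 16], [7, -10, 14]].
Solving (C + 2I)v = 0 gives the eigenspace spanned by (6, 0, -3).
With v_1 = 6, v = (6, 0, -3), so v_3 = -3.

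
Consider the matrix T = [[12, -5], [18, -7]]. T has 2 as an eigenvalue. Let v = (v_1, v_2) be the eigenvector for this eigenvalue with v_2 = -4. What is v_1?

T − 2I = [[10, -5], [18, -9]].
Solving (T − 2I)v = 0 gives the eigenspace spanned by (-2, -4).
With v_2 = -4, v = (-2, -4), so v_1 = -2.

-2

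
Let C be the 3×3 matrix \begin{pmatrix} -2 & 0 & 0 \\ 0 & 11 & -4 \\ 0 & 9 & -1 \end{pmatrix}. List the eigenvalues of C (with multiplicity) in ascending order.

Characteristic polynomial: p(λ) = λ^3 - 8λ^2 + 5λ + 50 = (λ - 5)^2(λ + 2).
Roots (with multiplicity): -2, 5, 5.

-2, 5, 5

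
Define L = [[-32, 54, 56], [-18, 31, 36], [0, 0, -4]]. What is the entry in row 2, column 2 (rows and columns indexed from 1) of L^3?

631

Characteristic polynomial: λ^3 + 5λ^2 - 16λ - 80 = (λ - 4)(λ + 4)(λ + 5), so the eigenvalues are -5, -4, 4.
λ=4: eigenvector (-3, -2, 0).
λ=-5: eigenvector (2, 1, 0).
λ=-4: eigenvector (2, 0, 1).
P = [[-3, 2, 2], [-2, 1, 0], [0, 0, 1]], D = diag(4, -5, -4), P⁻¹ = [[1, -2, -2], [2, -3, -4], [0, 0, 1]].
L³ = P·diag(64, -125, -64)·P⁻¹ = [[-692, 1134, 1256], [-378, 631, 756], [0, 0, -64]].
The requested entry is 631.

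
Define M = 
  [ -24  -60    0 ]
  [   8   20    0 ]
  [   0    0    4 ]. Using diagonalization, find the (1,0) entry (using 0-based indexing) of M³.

128

Characteristic polynomial: s^3 - 16s = s(s - 4)(s + 4), so the eigenvalues are -4, 0, 4.
s=4: eigenvector (0, 0, 1).
s=-4: eigenvector (3, -1, 0).
s=0: eigenvector (5, -2, 0).
P = [[0, 3, 5], [0, -1, -2], [1, 0, 0]], D = diag(4, -4, 0), P⁻¹ = [[0, 0, 1], [2, 5, 0], [-1, -3, 0]].
M³ = P·diag(64, -64, 0)·P⁻¹ = [[-384, -960, 0], [128, 320, 0], [0, 0, 64]].
The requested entry is 128.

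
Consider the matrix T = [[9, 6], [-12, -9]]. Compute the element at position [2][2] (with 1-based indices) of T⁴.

Characteristic polynomial: s^2 - 9 = (s - 3)(s + 3), so the eigenvalues are -3, 3.
s=-3: eigenvector (-1, 2).
s=3: eigenvector (-1, 1).
P = [[-1, -1], [2, 1]], D = diag(-3, 3), P⁻¹ = [[1, 1], [-2, -1]].
T⁴ = P·diag(81, 81)·P⁻¹ = [[81, 0], [0, 81]].
The requested entry is 81.

81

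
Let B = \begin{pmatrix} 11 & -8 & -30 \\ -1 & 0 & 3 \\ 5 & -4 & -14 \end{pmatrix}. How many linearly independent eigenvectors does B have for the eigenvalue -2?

1

B + 2I = [[13, -8, -30], [-1, 2, 3], [5, -4, -12]].
This matrix has rank 2, so its null space has dimension 3 − 2 = 1.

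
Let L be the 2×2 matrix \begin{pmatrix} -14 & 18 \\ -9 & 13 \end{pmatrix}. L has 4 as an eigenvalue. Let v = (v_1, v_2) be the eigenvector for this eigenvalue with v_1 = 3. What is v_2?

3

L − 4I = [[-18, 18], [-9, 9]].
Solving (L − 4I)v = 0 gives the eigenspace spanned by (3, 3).
With v_1 = 3, v = (3, 3), so v_2 = 3.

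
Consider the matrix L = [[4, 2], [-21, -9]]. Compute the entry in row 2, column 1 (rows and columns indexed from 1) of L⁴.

1365

Characteristic polynomial: μ^2 + 5μ + 6 = (μ + 2)(μ + 3), so the eigenvalues are -3, -2.
μ=-2: eigenvector (1, -3).
μ=-3: eigenvector (-2, 7).
P = [[1, -2], [-3, 7]], D = diag(-2, -3), P⁻¹ = [[7, 2], [3, 1]].
L⁴ = P·diag(16, 81)·P⁻¹ = [[-374, -130], [1365, 471]].
The requested entry is 1365.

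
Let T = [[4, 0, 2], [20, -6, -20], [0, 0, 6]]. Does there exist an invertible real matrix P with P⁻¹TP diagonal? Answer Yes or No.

Yes

Characteristic polynomial: p(s) = s^3 - 4s^2 - 36s + 144 = (s - 6)(s - 4)(s + 6).
All 3 eigenvalues are distinct, so T is diagonalizable.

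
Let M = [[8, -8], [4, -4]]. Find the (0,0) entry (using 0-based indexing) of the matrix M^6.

8192

Characteristic polynomial: t^2 - 4t = t(t - 4), so the eigenvalues are 0, 4.
t=0: eigenvector (-1, -1).
t=4: eigenvector (2, 1).
P = [[-1, 2], [-1, 1]], D = diag(0, 4), P⁻¹ = [[1, -2], [1, -1]].
M⁶ = P·diag(0, 4096)·P⁻¹ = [[8192, -8192], [4096, -4096]].
The requested entry is 8192.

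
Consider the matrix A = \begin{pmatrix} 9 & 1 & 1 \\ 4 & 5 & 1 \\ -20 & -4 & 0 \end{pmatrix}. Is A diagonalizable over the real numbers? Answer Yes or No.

Characteristic polynomial: p(r) = r^3 - 14r^2 + 65r - 100 = (r - 5)^2(r - 4).
r = 5 has algebraic multiplicity 2; rank(A − 5I) = 2, so geometric multiplicity = 1.
Geometric multiplicity < algebraic multiplicity, so A is not diagonalizable.

No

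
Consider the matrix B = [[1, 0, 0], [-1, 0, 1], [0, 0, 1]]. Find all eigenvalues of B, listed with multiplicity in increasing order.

0, 1, 1

Characteristic polynomial: p(s) = s^3 - 2s^2 + s = s(s - 1)^2.
Roots (with multiplicity): 0, 1, 1.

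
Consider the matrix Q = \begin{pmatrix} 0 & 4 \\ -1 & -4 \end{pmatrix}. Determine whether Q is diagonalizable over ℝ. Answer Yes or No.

Characteristic polynomial: p(λ) = λ^2 + 4λ + 4 = (λ + 2)^2.
λ = -2 has algebraic multiplicity 2; rank(Q + 2I) = 1, so geometric multiplicity = 1.
Geometric multiplicity < algebraic multiplicity, so Q is not diagonalizable.

No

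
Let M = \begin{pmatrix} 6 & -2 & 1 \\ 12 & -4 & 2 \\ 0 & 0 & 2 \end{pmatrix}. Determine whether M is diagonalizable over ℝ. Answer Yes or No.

Characteristic polynomial: p(λ) = λ^3 - 4λ^2 + 4λ = λ(λ - 2)^2.
λ = 2 has algebraic multiplicity 2; rank(M − 2I) = 2, so geometric multiplicity = 1.
Geometric multiplicity < algebraic multiplicity, so M is not diagonalizable.

No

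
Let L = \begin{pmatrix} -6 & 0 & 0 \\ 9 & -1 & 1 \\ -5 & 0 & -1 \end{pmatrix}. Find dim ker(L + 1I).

1

L + 1I = [[-5, 0, 0], [9, 0, 1], [-5, 0, 0]].
This matrix has rank 2, so its null space has dimension 3 − 2 = 1.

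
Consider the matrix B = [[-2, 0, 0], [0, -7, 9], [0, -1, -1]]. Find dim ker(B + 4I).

1

B + 4I = [[2, 0, 0], [0, -3, 9], [0, -1, 3]].
This matrix has rank 2, so its null space has dimension 3 − 2 = 1.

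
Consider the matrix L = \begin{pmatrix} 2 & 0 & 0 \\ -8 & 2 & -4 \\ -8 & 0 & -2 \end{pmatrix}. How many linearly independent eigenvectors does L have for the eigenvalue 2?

2

L − 2I = [[0, 0, 0], [-8, 0, -4], [-8, 0, -4]].
This matrix has rank 1, so its null space has dimension 3 − 1 = 2.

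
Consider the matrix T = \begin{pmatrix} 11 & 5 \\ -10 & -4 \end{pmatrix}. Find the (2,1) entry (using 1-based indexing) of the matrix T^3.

-430

Characteristic polynomial: μ^2 - 7μ + 6 = (μ - 6)(μ - 1), so the eigenvalues are 1, 6.
μ=6: eigenvector (1, -1).
μ=1: eigenvector (1, -2).
P = [[1, 1], [-1, -2]], D = diag(6, 1), P⁻¹ = [[2, 1], [-1, -1]].
T³ = P·diag(216, 1)·P⁻¹ = [[431, 215], [-430, -214]].
The requested entry is -430.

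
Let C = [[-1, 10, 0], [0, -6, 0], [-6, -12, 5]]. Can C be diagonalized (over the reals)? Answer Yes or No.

Characteristic polynomial: p(t) = t^3 + 2t^2 - 29t - 30 = (t - 5)(t + 1)(t + 6).
All 3 eigenvalues are distinct, so C is diagonalizable.

Yes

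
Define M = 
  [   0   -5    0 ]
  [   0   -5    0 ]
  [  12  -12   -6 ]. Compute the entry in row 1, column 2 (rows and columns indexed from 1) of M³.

Characteristic polynomial: t^3 + 11t^2 + 30t = t(t + 5)(t + 6), so the eigenvalues are -6, -5, 0.
t=0: eigenvector (1, 0, 2).
t=-5: eigenvector (1, 1, 0).
t=-6: eigenvector (0, 0, 1).
P = [[1, 1, 0], [0, 1, 0], [2, 0, 1]], D = diag(0, -5, -6), P⁻¹ = [[1, -1, 0], [0, 1, 0], [-2, 2, 1]].
M³ = P·diag(0, -125, -216)·P⁻¹ = [[0, -125, 0], [0, -125, 0], [432, -432, -216]].
The requested entry is -125.

-125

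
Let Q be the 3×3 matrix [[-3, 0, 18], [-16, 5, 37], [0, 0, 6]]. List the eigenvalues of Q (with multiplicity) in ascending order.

Characteristic polynomial: p(t) = t^3 - 8t^2 - 3t + 90 = (t - 6)(t - 5)(t + 3).
Roots (with multiplicity): -3, 5, 6.

-3, 5, 6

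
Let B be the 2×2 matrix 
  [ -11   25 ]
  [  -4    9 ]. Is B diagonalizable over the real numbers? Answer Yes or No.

No

Characteristic polynomial: p(s) = s^2 + 2s + 1 = (s + 1)^2.
s = -1 has algebraic multiplicity 2; rank(B + 1I) = 1, so geometric multiplicity = 1.
Geometric multiplicity < algebraic multiplicity, so B is not diagonalizable.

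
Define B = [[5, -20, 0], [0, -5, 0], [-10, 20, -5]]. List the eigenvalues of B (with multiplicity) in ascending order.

Characteristic polynomial: p(t) = t^3 + 5t^2 - 25t - 125 = (t - 5)(t + 5)^2.
Roots (with multiplicity): -5, -5, 5.

-5, -5, 5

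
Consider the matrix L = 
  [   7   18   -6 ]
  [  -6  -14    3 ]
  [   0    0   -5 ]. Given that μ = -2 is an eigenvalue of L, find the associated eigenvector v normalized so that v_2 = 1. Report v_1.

L + 2I = [[9, 18, -6], [-6, -12, 3], [0, 0, -3]].
Solving (L + 2I)v = 0 gives the eigenspace spanned by (-2, 1, 0).
With v_2 = 1, v = (-2, 1, 0), so v_1 = -2.

-2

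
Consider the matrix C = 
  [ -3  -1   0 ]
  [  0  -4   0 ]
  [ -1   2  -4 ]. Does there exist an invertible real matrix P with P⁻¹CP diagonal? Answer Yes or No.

Characteristic polynomial: p(r) = r^3 + 11r^2 + 40r + 48 = (r + 3)(r + 4)^2.
r = -4 has algebraic multiplicity 2; rank(C + 4I) = 2, so geometric multiplicity = 1.
Geometric multiplicity < algebraic multiplicity, so C is not diagonalizable.

No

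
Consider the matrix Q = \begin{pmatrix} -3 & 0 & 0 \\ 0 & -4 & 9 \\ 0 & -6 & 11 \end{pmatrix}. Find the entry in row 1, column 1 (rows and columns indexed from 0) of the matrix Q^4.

Characteristic polynomial: r^3 - 4r^2 - 11r + 30 = (r - 5)(r - 2)(r + 3), so the eigenvalues are -3, 2, 5.
r=-3: eigenvector (1, 0, 0).
r=2: eigenvector (0, 3, 2).
r=5: eigenvector (0, 1, 1).
P = [[1, 0, 0], [0, 3, 1], [0, 2, 1]], D = diag(-3, 2, 5), P⁻¹ = [[1, 0, 0], [0, 1, -1], [0, -2, 3]].
Q⁴ = P·diag(81, 16, 625)·P⁻¹ = [[81, 0, 0], [0, -1202, 1827], [0, -1218, 1843]].
The requested entry is -1202.

-1202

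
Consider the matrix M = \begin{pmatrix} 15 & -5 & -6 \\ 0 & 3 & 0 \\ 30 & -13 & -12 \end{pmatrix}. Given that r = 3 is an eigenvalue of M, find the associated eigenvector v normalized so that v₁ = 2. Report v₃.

4

M − 3I = [[12, -5, -6], [0, 0, 0], [30, -13, -15]].
Solving (M − 3I)v = 0 gives the eigenspace spanned by (2, 0, 4).
With v₁ = 2, v = (2, 0, 4), so v₃ = 4.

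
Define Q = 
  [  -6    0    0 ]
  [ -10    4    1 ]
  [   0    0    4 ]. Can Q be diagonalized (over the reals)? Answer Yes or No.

No

Characteristic polynomial: p(r) = r^3 - 2r^2 - 32r + 96 = (r - 4)^2(r + 6).
r = 4 has algebraic multiplicity 2; rank(Q − 4I) = 2, so geometric multiplicity = 1.
Geometric multiplicity < algebraic multiplicity, so Q is not diagonalizable.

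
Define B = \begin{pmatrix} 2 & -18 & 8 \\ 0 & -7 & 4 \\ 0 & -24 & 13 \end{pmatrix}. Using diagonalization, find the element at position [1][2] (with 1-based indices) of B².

Characteristic polynomial: s^3 - 8s^2 + 17s - 10 = (s - 5)(s - 2)(s - 1), so the eigenvalues are 1, 2, 5.
s=2: eigenvector (1, 0, 0).
s=5: eigenvector (2, 1, 3).
s=1: eigenvector (2, 1, 2).
P = [[1, 2, 2], [0, 1, 1], [0, 3, 2]], D = diag(2, 5, 1), P⁻¹ = [[1, -2, 0], [0, -2, 1], [0, 3, -1]].
B² = P·diag(4, 25, 1)·P⁻¹ = [[4, -102, 48], [0, -47, 24], [0, -144, 73]].
The requested entry is -102.

-102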